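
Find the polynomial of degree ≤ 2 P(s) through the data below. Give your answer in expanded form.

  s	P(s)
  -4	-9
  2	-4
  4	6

Newton's divided differences:
P[-4,2] = (-4 - (-9)) / (2 - (-4)) = 5/6
P[2,4] = (6 - (-4)) / (4 - 2) = 5
P[-4,2,4] = (5 - 5/6) / (4 - (-4)) = 25/48
P(s) = -9 + (5/6)·(s + 4) + (25/48)·(s + 4)(s - 2)
Expanding: P(s) = (25/48)s^2 + (15/8)s - 59/6

P(s) = (25/48)s^2 + (15/8)s - 59/6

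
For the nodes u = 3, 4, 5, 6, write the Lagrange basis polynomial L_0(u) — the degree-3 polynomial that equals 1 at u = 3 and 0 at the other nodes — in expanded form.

L_0(u) = (u - 4)(u - 5)(u - 6) / [(-1)·(-2)·(-3)]
       = (u^3 - 15u^2 + 74u - 120) / (-6)

L_0(u) = -(1/6)u^3 + (5/2)u^2 - (37/3)u + 20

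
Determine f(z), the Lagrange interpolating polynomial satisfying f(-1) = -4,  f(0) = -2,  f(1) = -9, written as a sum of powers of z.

L_0(z) = z(z - 1) / [2] = (1/2)z^2 - (1/2)z
L_1(z) = (z + 1)(z - 1) / [-1] = -z^2 + 1
L_2(z) = (z + 1)z / [2] = (1/2)z^2 + (1/2)z
f(z) = (-4)·L_0 + (-2)·L_1 + (-9)·L_2
  (-4)·L_0(z) = -2z^2 + 2z
  (-2)·L_1(z) = 2z^2 - 2
  (-9)·L_2(z) = -(9/2)z^2 - (9/2)z
Adding term by term: -(9/2)z^2 - (5/2)z - 2

f(z) = -(9/2)z^2 - (5/2)z - 2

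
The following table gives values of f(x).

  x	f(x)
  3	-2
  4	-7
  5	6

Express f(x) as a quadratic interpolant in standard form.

Newton's divided differences:
f[3,4] = (-7 - (-2)) / (4 - 3) = -5
f[4,5] = (6 - (-7)) / (5 - 4) = 13
f[3,4,5] = (13 - (-5)) / (5 - 3) = 9
f(x) = -2 + (-5)·(x - 3) + 9·(x - 3)(x - 4)
Expanding: f(x) = 9x^2 - 68x + 121

f(x) = 9x^2 - 68x + 121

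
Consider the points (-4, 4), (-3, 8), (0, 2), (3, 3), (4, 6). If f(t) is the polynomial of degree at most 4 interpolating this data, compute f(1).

Evaluate each Lagrange basis at t = 1:
L_0(1) = (4)·(1)·(-2)·(-3)/[(-1)·(-4)·(-7)·(-8)] = 3/28
L_1(1) = (5)·(1)·(-2)·(-3)/[(1)·(-3)·(-6)·(-7)] = -5/21
L_2(1) = (5)·(4)·(-2)·(-3)/[(4)·(3)·(-3)·(-4)] = 5/6
L_3(1) = (5)·(4)·(1)·(-3)/[(7)·(6)·(3)·(-1)] = 10/21
L_4(1) = (5)·(4)·(1)·(-2)/[(8)·(7)·(4)·(1)] = -5/28
Sum: 4·(3/28) + 8·(-5/21) + 2·(5/6) + 3·(10/21) + 6·(-5/28) = 23/42

23/42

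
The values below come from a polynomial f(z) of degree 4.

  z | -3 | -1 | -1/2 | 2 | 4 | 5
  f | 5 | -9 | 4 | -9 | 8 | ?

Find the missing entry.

The 5 known values determine f uniquely (degree ≤ 4).
L_0(5) = (6)·(11/2)·(3)·(1)/[(-2)·(-5/2)·(-5)·(-7)] = 99/175
L_1(5) = (8)·(11/2)·(3)·(1)/[(2)·(-1/2)·(-3)·(-5)] = -44/5
L_2(5) = (8)·(6)·(3)·(1)/[(5/2)·(1/2)·(-5/2)·(-9/2)] = 256/25
L_3(5) = (8)·(6)·(11/2)·(1)/[(5)·(3)·(5/2)·(-2)] = -88/25
L_4(5) = (8)·(6)·(11/2)·(3)/[(7)·(5)·(9/2)·(2)] = 88/35
Sum: 5·(99/175) + (-9)·(-44/5) + 4·(256/25) + (-9)·(-88/25) + 8·(88/35) = 30587/175

30587/175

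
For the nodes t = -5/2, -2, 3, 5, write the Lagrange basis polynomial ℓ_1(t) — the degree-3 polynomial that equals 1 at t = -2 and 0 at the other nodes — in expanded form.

ℓ_1(t) = (2/35)t^3 - (11/35)t^2 - (2/7)t + 15/7

ℓ_1(t) = (t + 5/2)(t - 3)(t - 5) / [(1/2)·(-5)·(-7)]
       = (t^3 - (11/2)t^2 - 5t + 75/2) / (35/2)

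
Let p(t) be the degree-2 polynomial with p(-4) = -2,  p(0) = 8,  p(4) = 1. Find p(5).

-109/32

Evaluate each Lagrange basis at t = 5:
L_0(5) = (5)·(1)/[(-4)·(-8)] = 5/32
L_1(5) = (9)·(1)/[(4)·(-4)] = -9/16
L_2(5) = (9)·(5)/[(8)·(4)] = 45/32
Sum: (-2)·(5/32) + 8·(-9/16) + 1·(45/32) = -109/32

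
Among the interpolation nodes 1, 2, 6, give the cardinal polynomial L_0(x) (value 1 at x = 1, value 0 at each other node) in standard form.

L_0(x) = (1/5)x^2 - (8/5)x + 12/5

L_0(x) = (x - 2)(x - 6) / [(-1)·(-5)]
       = (x^2 - 8x + 12) / (5)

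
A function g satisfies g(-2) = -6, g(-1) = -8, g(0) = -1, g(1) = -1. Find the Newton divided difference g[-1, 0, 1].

g[-1,0] = (-1 - (-8)) / (0 - (-1)) = 7
g[0,1] = (-1 - (-1)) / (1 - 0) = 0
g[-1,0,1] = (0 - 7) / (1 - (-1)) = -7/2

-7/2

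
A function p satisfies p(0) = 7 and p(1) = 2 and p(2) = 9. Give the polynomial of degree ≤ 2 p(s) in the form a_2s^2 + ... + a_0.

Newton's divided differences:
p[0,1] = (2 - 7) / (1 - 0) = -5
p[1,2] = (9 - 2) / (2 - 1) = 7
p[0,1,2] = (7 - (-5)) / (2 - 0) = 6
p(s) = 7 + (-5)·s + 6·s(s - 1)
Expanding: p(s) = 6s^2 - 11s + 7

p(s) = 6s^2 - 11s + 7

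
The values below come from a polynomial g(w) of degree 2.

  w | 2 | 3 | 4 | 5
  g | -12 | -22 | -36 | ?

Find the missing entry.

The 3 known values determine g uniquely (degree ≤ 2).
Evaluate each Lagrange basis at w = 5:
L_0(5) = (2)·(1)/[(-1)·(-2)] = 1
L_1(5) = (3)·(1)/[(1)·(-1)] = -3
L_2(5) = (3)·(2)/[(2)·(1)] = 3
Sum: (-12)·(1) + (-22)·(-3) + (-36)·(3) = -54

-54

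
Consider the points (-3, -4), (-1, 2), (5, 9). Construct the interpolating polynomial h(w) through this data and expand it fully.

h(w) = -(11/48)w^2 + (25/12)w + 69/16

L_0(w) = (w + 1)(w - 5) / [16] = (1/16)w^2 - (1/4)w - 5/16
L_1(w) = (w + 3)(w - 5) / [-12] = -(1/12)w^2 + (1/6)w + 5/4
L_2(w) = (w + 3)(w + 1) / [48] = (1/48)w^2 + (1/12)w + 1/16
h(w) = (-4)·L_0 + 2·L_1 + 9·L_2
  (-4)·L_0(w) = -(1/4)w^2 + w + 5/4
  2·L_1(w) = -(1/6)w^2 + (1/3)w + 5/2
  9·L_2(w) = (3/16)w^2 + (3/4)w + 9/16
Adding term by term: -(11/48)w^2 + (25/12)w + 69/16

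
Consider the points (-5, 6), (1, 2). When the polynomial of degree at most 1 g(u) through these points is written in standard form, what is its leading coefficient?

The leading coefficient equals the top divided difference g[-5,1].
g[-5,1] = (2 - 6) / (1 - (-5)) = -2/3

-2/3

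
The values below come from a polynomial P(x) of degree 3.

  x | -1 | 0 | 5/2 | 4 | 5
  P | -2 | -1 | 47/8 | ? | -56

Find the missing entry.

-17

The 4 known values determine P uniquely (degree ≤ 3).
Evaluate each Lagrange basis at x = 4:
L_0(4) = (4)·(3/2)·(-1)/[(-1)·(-7/2)·(-6)] = 2/7
L_1(4) = (5)·(3/2)·(-1)/[(1)·(-5/2)·(-5)] = -3/5
L_2(4) = (5)·(4)·(-1)/[(7/2)·(5/2)·(-5/2)] = 32/35
L_3(4) = (5)·(4)·(3/2)/[(6)·(5)·(5/2)] = 2/5
Sum: (-2)·(2/7) + (-1)·(-3/5) + 47/8·(32/35) + (-56)·(2/5) = -17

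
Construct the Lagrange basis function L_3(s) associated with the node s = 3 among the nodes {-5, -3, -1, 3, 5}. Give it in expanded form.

L_3(s) = -(1/384)s^4 - (1/96)s^3 + (11/192)s^2 + (25/96)s + 25/128

L_3(s) = (s + 5)(s + 3)(s + 1)(s - 5) / [(8)·(6)·(4)·(-2)]
       = (s^4 + 4s^3 - 22s^2 - 100s - 75) / (-384)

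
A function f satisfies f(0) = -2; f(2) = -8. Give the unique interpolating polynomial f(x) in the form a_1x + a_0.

f(x) = -3x - 2

L_0(x) = (x - 2) / [-2] = -(1/2)x + 1
L_1(x) = x / [2] = (1/2)x
f(x) = (-2)·L_0 + (-8)·L_1
  (-2)·L_0(x) = x - 2
  (-8)·L_1(x) = -4x
Adding term by term: -3x - 2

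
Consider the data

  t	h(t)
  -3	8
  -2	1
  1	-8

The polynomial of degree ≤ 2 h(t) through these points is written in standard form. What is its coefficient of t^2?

The leading coefficient equals the top divided difference h[-3,-2,1].
h[-3,-2] = (1 - 8) / (-2 - (-3)) = -7
h[-2,1] = (-8 - 1) / (1 - (-2)) = -3
h[-3,-2,1] = (-3 - (-7)) / (1 - (-3)) = 1

1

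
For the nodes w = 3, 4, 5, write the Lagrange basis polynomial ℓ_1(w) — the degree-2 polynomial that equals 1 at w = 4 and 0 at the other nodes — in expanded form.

ℓ_1(w) = -w^2 + 8w - 15

ℓ_1(w) = (w - 3)(w - 5) / [(1)·(-1)]
       = (w^2 - 8w + 15) / (-1)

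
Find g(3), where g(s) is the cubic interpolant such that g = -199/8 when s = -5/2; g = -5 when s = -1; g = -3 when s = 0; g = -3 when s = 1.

15

L_0(3) = (4)·(3)·(2)/[(-3/2)·(-5/2)·(-7/2)] = -64/35
L_1(3) = (11/2)·(3)·(2)/[(3/2)·(-1)·(-2)] = 11
L_2(3) = (11/2)·(4)·(2)/[(5/2)·(1)·(-1)] = -88/5
L_3(3) = (11/2)·(4)·(3)/[(7/2)·(2)·(1)] = 66/7
Sum: (-199/8)·(-64/35) + (-5)·(11) + (-3)·(-88/5) + (-3)·(66/7) = 15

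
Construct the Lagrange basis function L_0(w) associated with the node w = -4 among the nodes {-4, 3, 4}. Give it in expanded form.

L_0(w) = (1/56)w^2 - (1/8)w + 3/14

L_0(w) = (w - 3)(w - 4) / [(-7)·(-8)]
       = (w^2 - 7w + 12) / (56)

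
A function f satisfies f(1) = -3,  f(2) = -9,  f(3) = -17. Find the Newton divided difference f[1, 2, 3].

-1

f[1,2] = (-9 - (-3)) / (2 - 1) = -6
f[2,3] = (-17 - (-9)) / (3 - 2) = -8
f[1,2,3] = (-8 - (-6)) / (3 - 1) = -1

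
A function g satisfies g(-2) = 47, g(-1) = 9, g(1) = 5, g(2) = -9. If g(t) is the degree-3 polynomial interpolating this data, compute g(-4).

Evaluate each Lagrange basis at t = -4:
L_0(-4) = (-3)·(-5)·(-6)/[(-1)·(-3)·(-4)] = 15/2
L_1(-4) = (-2)·(-5)·(-6)/[(1)·(-2)·(-3)] = -10
L_2(-4) = (-2)·(-3)·(-6)/[(3)·(2)·(-1)] = 6
L_3(-4) = (-2)·(-3)·(-5)/[(4)·(3)·(1)] = -5/2
Sum: 47·(15/2) + 9·(-10) + 5·(6) + (-9)·(-5/2) = 315

315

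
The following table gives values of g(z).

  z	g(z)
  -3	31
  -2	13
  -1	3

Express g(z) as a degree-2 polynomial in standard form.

g(z) = 4z^2 + 2z + 1

L_0(z) = (z + 2)(z + 1) / [2] = (1/2)z^2 + (3/2)z + 1
L_1(z) = (z + 3)(z + 1) / [-1] = -z^2 - 4z - 3
L_2(z) = (z + 3)(z + 2) / [2] = (1/2)z^2 + (5/2)z + 3
g(z) = 31·L_0 + 13·L_1 + 3·L_2
  31·L_0(z) = (31/2)z^2 + (93/2)z + 31
  13·L_1(z) = -13z^2 - 52z - 39
  3·L_2(z) = (3/2)z^2 + (15/2)z + 9
Adding term by term: 4z^2 + 2z + 1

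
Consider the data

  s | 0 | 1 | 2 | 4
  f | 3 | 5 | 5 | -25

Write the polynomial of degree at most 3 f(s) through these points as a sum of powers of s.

f(s) = -s^3 + 2s^2 + s + 3

L_0(s) = (s - 1)(s - 2)(s - 4) / [-8] = -(1/8)s^3 + (7/8)s^2 - (7/4)s + 1
L_1(s) = s(s - 2)(s - 4) / [3] = (1/3)s^3 - 2s^2 + (8/3)s
L_2(s) = s(s - 1)(s - 4) / [-4] = -(1/4)s^3 + (5/4)s^2 - s
L_3(s) = s(s - 1)(s - 2) / [24] = (1/24)s^3 - (1/8)s^2 + (1/12)s
f(s) = 3·L_0 + 5·L_1 + 5·L_2 + (-25)·L_3
  3·L_0(s) = -(3/8)s^3 + (21/8)s^2 - (21/4)s + 3
  5·L_1(s) = (5/3)s^3 - 10s^2 + (40/3)s
  5·L_2(s) = -(5/4)s^3 + (25/4)s^2 - 5s
  (-25)·L_3(s) = -(25/24)s^3 + (25/8)s^2 - (25/12)s
Adding term by term: -s^3 + 2s^2 + s + 3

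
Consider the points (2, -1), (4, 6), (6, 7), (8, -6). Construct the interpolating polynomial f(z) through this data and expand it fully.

f(z) = -(1/6)z^3 + (5/4)z^2 + (2/3)z - 6

Build the Lagrange basis polynomials:
L_0(z) = (z - 4)(z - 6)(z - 8) / [-48] = -(1/48)z^3 + (3/8)z^2 - (13/6)z + 4
L_1(z) = (z - 2)(z - 6)(z - 8) / [16] = (1/16)z^3 - z^2 + (19/4)z - 6
L_2(z) = (z - 2)(z - 4)(z - 8) / [-16] = -(1/16)z^3 + (7/8)z^2 - (7/2)z + 4
L_3(z) = (z - 2)(z - 4)(z - 6) / [48] = (1/48)z^3 - (1/4)z^2 + (11/12)z - 1
f(z) = (-1)·L_0 + 6·L_1 + 7·L_2 + (-6)·L_3
  (-1)·L_0(z) = (1/48)z^3 - (3/8)z^2 + (13/6)z - 4
  6·L_1(z) = (3/8)z^3 - 6z^2 + (57/2)z - 36
  7·L_2(z) = -(7/16)z^3 + (49/8)z^2 - (49/2)z + 28
  (-6)·L_3(z) = -(1/8)z^3 + (3/2)z^2 - (11/2)z + 6
Adding term by term: -(1/6)z^3 + (5/4)z^2 + (2/3)z - 6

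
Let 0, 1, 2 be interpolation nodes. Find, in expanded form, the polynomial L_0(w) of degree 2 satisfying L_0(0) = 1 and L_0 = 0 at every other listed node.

L_0(w) = (1/2)w^2 - (3/2)w + 1

L_0(w) = (w - 1)(w - 2) / [(-1)·(-2)]
       = (w^2 - 3w + 2) / (2)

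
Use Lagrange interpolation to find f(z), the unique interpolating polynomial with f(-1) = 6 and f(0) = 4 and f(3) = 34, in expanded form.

Build the Lagrange basis polynomials:
L_0(z) = z(z - 3) / [4] = (1/4)z^2 - (3/4)z
L_1(z) = (z + 1)(z - 3) / [-3] = -(1/3)z^2 + (2/3)z + 1
L_2(z) = (z + 1)z / [12] = (1/12)z^2 + (1/12)z
f(z) = 6·L_0 + 4·L_1 + 34·L_2
  6·L_0(z) = (3/2)z^2 - (9/2)z
  4·L_1(z) = -(4/3)z^2 + (8/3)z + 4
  34·L_2(z) = (17/6)z^2 + (17/6)z
Adding term by term: 3z^2 + z + 4

f(z) = 3z^2 + z + 4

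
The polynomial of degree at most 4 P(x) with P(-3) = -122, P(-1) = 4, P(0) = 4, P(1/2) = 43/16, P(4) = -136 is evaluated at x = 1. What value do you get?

2

L_0(1) = (2)·(1)·(1/2)·(-3)/[(-2)·(-3)·(-7/2)·(-7)] = -1/49
L_1(1) = (4)·(1)·(1/2)·(-3)/[(2)·(-1)·(-3/2)·(-5)] = 2/5
L_2(1) = (4)·(2)·(1/2)·(-3)/[(3)·(1)·(-1/2)·(-4)] = -2
L_3(1) = (4)·(2)·(1)·(-3)/[(7/2)·(3/2)·(1/2)·(-7/2)] = 128/49
L_4(1) = (4)·(2)·(1)·(1/2)/[(7)·(5)·(4)·(7/2)] = 2/245
Sum: (-122)·(-1/49) + 4·(2/5) + 4·(-2) + 43/16·(128/49) + (-136)·(2/245) = 2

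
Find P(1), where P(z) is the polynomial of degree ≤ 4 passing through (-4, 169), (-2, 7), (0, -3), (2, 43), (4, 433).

Evaluate each Lagrange basis at z = 1:
L_0(1) = (3)·(1)·(-1)·(-3)/[(-2)·(-4)·(-6)·(-8)] = 3/128
L_1(1) = (5)·(1)·(-1)·(-3)/[(2)·(-2)·(-4)·(-6)] = -5/32
L_2(1) = (5)·(3)·(-1)·(-3)/[(4)·(2)·(-2)·(-4)] = 45/64
L_3(1) = (5)·(3)·(1)·(-3)/[(6)·(4)·(2)·(-2)] = 15/32
L_4(1) = (5)·(3)·(1)·(-1)/[(8)·(6)·(4)·(2)] = -5/128
Sum: 169·(3/128) + 7·(-5/32) + (-3)·(45/64) + 43·(15/32) + 433·(-5/128) = 4

4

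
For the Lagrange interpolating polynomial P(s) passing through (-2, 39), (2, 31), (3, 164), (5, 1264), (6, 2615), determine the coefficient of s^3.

L_0(s) = (s - 2)(s - 3)(s - 5)(s - 6) / [1120] = (1/1120)s^4 - (1/70)s^3 + (13/160)s^2 - (27/140)s + 9/56
L_1(s) = (s + 2)(s - 3)(s - 5)(s - 6) / [-48] = -(1/48)s^4 + (1/4)s^3 - (35/48)s^2 - (3/4)s + 15/4
L_2(s) = (s + 2)(s - 2)(s - 5)(s - 6) / [30] = (1/30)s^4 - (11/30)s^3 + (13/15)s^2 + (22/15)s - 4
L_3(s) = (s + 2)(s - 2)(s - 3)(s - 6) / [-42] = -(1/42)s^4 + (3/14)s^3 - (1/3)s^2 - (6/7)s + 12/7
L_4(s) = (s + 2)(s - 2)(s - 3)(s - 5) / [96] = (1/96)s^4 - (1/12)s^3 + (11/96)s^2 + (1/3)s - 5/8
P(s) = 39·L_0 + 31·L_1 + 164·L_2 + 1264·L_3 + 2615·L_4
Only the coefficient of s^3 is needed; take it from each L_i and combine:
39·(-1/70) + 31·(1/4) + 164·(-11/30) + 1264·(3/14) + 2615·(-1/12) = 0

0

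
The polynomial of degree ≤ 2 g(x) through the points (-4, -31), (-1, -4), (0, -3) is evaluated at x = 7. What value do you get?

-108

Evaluate each Lagrange basis at x = 7:
L_0(7) = (8)·(7)/[(-3)·(-4)] = 14/3
L_1(7) = (11)·(7)/[(3)·(-1)] = -77/3
L_2(7) = (11)·(8)/[(4)·(1)] = 22
Sum: (-31)·(14/3) + (-4)·(-77/3) + (-3)·(22) = -108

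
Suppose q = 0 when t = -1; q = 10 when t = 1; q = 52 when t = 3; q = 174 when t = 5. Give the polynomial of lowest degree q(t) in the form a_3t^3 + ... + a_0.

q(t) = t^3 + t^2 + 4t + 4

Build the Lagrange basis polynomials:
L_0(t) = (t - 1)(t - 3)(t - 5) / [-48] = -(1/48)t^3 + (3/16)t^2 - (23/48)t + 5/16
L_1(t) = (t + 1)(t - 3)(t - 5) / [16] = (1/16)t^3 - (7/16)t^2 + (7/16)t + 15/16
L_2(t) = (t + 1)(t - 1)(t - 5) / [-16] = -(1/16)t^3 + (5/16)t^2 + (1/16)t - 5/16
L_3(t) = (t + 1)(t - 1)(t - 3) / [48] = (1/48)t^3 - (1/16)t^2 - (1/48)t + 1/16
q(t) = 0·L_0 + 10·L_1 + 52·L_2 + 174·L_3
  0·L_0(t) = 0
  10·L_1(t) = (5/8)t^3 - (35/8)t^2 + (35/8)t + 75/8
  52·L_2(t) = -(13/4)t^3 + (65/4)t^2 + (13/4)t - 65/4
  174·L_3(t) = (29/8)t^3 - (87/8)t^2 - (29/8)t + 87/8
Adding term by term: t^3 + t^2 + 4t + 4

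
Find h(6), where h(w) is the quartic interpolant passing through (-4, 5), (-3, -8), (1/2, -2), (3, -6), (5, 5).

5549/168

Evaluate each Lagrange basis at w = 6:
L_0(6) = (9)·(11/2)·(3)·(1)/[(-1)·(-9/2)·(-7)·(-9)] = 11/21
L_1(6) = (10)·(11/2)·(3)·(1)/[(1)·(-7/2)·(-6)·(-8)] = -55/56
L_2(6) = (10)·(9)·(3)·(1)/[(9/2)·(7/2)·(-5/2)·(-9/2)] = 32/21
L_3(6) = (10)·(9)·(11/2)·(1)/[(7)·(6)·(5/2)·(-2)] = -33/14
L_4(6) = (10)·(9)·(11/2)·(3)/[(9)·(8)·(9/2)·(2)] = 55/24
Sum: 5·(11/21) + (-8)·(-55/56) + (-2)·(32/21) + (-6)·(-33/14) + 5·(55/24) = 5549/168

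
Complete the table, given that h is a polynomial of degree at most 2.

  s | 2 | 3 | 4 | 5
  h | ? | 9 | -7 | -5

The 3 known values determine h uniquely (degree ≤ 2).
Evaluate each Lagrange basis at s = 2:
L_0(2) = (-2)·(-3)/[(-1)·(-2)] = 3
L_1(2) = (-1)·(-3)/[(1)·(-1)] = -3
L_2(2) = (-1)·(-2)/[(2)·(1)] = 1
Sum: 9·(3) + (-7)·(-3) + (-5)·(1) = 43

43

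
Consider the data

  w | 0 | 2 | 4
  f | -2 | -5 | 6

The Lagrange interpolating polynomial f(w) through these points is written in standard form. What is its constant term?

-2

Build the Lagrange basis polynomials:
L_0(w) = (w - 2)(w - 4) / [8] = (1/8)w^2 - (3/4)w + 1
L_1(w) = w(w - 4) / [-4] = -(1/4)w^2 + w
L_2(w) = w(w - 2) / [8] = (1/8)w^2 - (1/4)w
f(w) = (-2)·L_0 + (-5)·L_1 + 6·L_2
Only the constant term is needed; take it from each L_i and combine:
(-2)·(1) + (-5)·(0) + 6·(0) = -2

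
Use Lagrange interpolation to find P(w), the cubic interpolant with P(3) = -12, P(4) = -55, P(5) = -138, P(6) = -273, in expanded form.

P(w) = -2w^3 + 4w^2 + 3w - 3

Build the Lagrange basis polynomials:
L_0(w) = (w - 4)(w - 5)(w - 6) / [-6] = -(1/6)w^3 + (5/2)w^2 - (37/3)w + 20
L_1(w) = (w - 3)(w - 5)(w - 6) / [2] = (1/2)w^3 - 7w^2 + (63/2)w - 45
L_2(w) = (w - 3)(w - 4)(w - 6) / [-2] = -(1/2)w^3 + (13/2)w^2 - 27w + 36
L_3(w) = (w - 3)(w - 4)(w - 5) / [6] = (1/6)w^3 - 2w^2 + (47/6)w - 10
P(w) = (-12)·L_0 + (-55)·L_1 + (-138)·L_2 + (-273)·L_3
  (-12)·L_0(w) = 2w^3 - 30w^2 + 148w - 240
  (-55)·L_1(w) = -(55/2)w^3 + 385w^2 - (3465/2)w + 2475
  (-138)·L_2(w) = 69w^3 - 897w^2 + 3726w - 4968
  (-273)·L_3(w) = -(91/2)w^3 + 546w^2 - (4277/2)w + 2730
Adding term by term: -2w^3 + 4w^2 + 3w - 3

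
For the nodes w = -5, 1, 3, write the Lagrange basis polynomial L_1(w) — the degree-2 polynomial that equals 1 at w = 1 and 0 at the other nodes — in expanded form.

L_1(w) = (w + 5)(w - 3) / [(6)·(-2)]
       = (w^2 + 2w - 15) / (-12)

L_1(w) = -(1/12)w^2 - (1/6)w + 5/4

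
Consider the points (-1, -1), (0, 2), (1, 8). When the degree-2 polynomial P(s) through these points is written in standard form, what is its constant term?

2

Build the Lagrange basis polynomials:
L_0(s) = s(s - 1) / [2] = (1/2)s^2 - (1/2)s
L_1(s) = (s + 1)(s - 1) / [-1] = -s^2 + 1
L_2(s) = (s + 1)s / [2] = (1/2)s^2 + (1/2)s
P(s) = (-1)·L_0 + 2·L_1 + 8·L_2
Only the constant term is needed; take it from each L_i and combine:
(-1)·(0) + 2·(1) + 8·(0) = 2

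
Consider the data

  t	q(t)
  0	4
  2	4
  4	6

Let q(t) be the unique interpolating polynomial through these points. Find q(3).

19/4

L_0(3) = (1)·(-1)/[(-2)·(-4)] = -1/8
L_1(3) = (3)·(-1)/[(2)·(-2)] = 3/4
L_2(3) = (3)·(1)/[(4)·(2)] = 3/8
Sum: 4·(-1/8) + 4·(3/4) + 6·(3/8) = 19/4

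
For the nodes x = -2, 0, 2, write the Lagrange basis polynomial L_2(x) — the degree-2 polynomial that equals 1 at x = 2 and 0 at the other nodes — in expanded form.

L_2(x) = (1/8)x^2 + (1/4)x

L_2(x) = (x + 2)x / [(4)·(2)]
       = (x^2 + 2x) / (8)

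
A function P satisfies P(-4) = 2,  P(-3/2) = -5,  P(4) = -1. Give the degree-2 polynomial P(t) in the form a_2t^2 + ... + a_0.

P(t) = (97/220)t^2 - (3/8)t - 721/110

Build the Lagrange basis polynomials:
L_0(t) = (t + 3/2)(t - 4) / [20] = (1/20)t^2 - (1/8)t - 3/10
L_1(t) = (t + 4)(t - 4) / [-55/4] = -(4/55)t^2 + 64/55
L_2(t) = (t + 4)(t + 3/2) / [44] = (1/44)t^2 + (1/8)t + 3/22
P(t) = 2·L_0 + (-5)·L_1 + (-1)·L_2
  2·L_0(t) = (1/10)t^2 - (1/4)t - 3/5
  (-5)·L_1(t) = (4/11)t^2 - 64/11
  (-1)·L_2(t) = -(1/44)t^2 - (1/8)t - 3/22
Adding term by term: (97/220)t^2 - (3/8)t - 721/110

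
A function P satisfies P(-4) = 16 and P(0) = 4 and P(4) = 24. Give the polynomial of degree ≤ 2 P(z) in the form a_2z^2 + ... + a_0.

P(z) = z^2 + z + 4

L_0(z) = z(z - 4) / [32] = (1/32)z^2 - (1/8)z
L_1(z) = (z + 4)(z - 4) / [-16] = -(1/16)z^2 + 1
L_2(z) = (z + 4)z / [32] = (1/32)z^2 + (1/8)z
P(z) = 16·L_0 + 4·L_1 + 24·L_2
  16·L_0(z) = (1/2)z^2 - 2z
  4·L_1(z) = -(1/4)z^2 + 4
  24·L_2(z) = (3/4)z^2 + 3z
Adding term by term: z^2 + z + 4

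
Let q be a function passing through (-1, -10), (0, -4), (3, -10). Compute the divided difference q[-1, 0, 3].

q[-1,0] = (-4 - (-10)) / (0 - (-1)) = 6
q[0,3] = (-10 - (-4)) / (3 - 0) = -2
q[-1,0,3] = (-2 - 6) / (3 - (-1)) = -2

-2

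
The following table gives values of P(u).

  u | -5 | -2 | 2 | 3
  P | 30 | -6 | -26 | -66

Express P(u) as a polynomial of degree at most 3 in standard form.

Newton's divided differences:
P[-5,-2] = (-6 - 30) / (-2 - (-5)) = -12
P[-2,2] = (-26 - (-6)) / (2 - (-2)) = -5
P[2,3] = (-66 - (-26)) / (3 - 2) = -40
P[-5,-2,2] = (-5 - (-12)) / (2 - (-5)) = 1
P[-2,2,3] = (-40 - (-5)) / (3 - (-2)) = -7
P[-5,-2,2,3] = (-7 - 1) / (3 - (-5)) = -1
P(u) = 30 + (-12)·(u + 5) + 1·(u + 5)(u + 2) + (-1)·(u + 5)(u + 2)(u - 2)
Expanding: P(u) = -u^3 - 4u^2 - u

P(u) = -u^3 - 4u^2 - u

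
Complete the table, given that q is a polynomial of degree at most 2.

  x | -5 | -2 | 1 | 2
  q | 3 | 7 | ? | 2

61/14

The 3 known values determine q uniquely (degree ≤ 2).
Evaluate each Lagrange basis at x = 1:
L_0(1) = (3)·(-1)/[(-3)·(-7)] = -1/7
L_1(1) = (6)·(-1)/[(3)·(-4)] = 1/2
L_2(1) = (6)·(3)/[(7)·(4)] = 9/14
Sum: 3·(-1/7) + 7·(1/2) + 2·(9/14) = 61/14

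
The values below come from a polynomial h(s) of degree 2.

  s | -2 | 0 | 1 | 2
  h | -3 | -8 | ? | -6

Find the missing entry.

-63/8

The 3 known values determine h uniquely (degree ≤ 2).
Evaluate each Lagrange basis at s = 1:
L_0(1) = (1)·(-1)/[(-2)·(-4)] = -1/8
L_1(1) = (3)·(-1)/[(2)·(-2)] = 3/4
L_2(1) = (3)·(1)/[(4)·(2)] = 3/8
Sum: (-3)·(-1/8) + (-8)·(3/4) + (-6)·(3/8) = -63/8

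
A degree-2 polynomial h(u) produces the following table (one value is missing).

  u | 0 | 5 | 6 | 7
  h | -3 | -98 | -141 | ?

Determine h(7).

-192

The 3 known values determine h uniquely (degree ≤ 2).
L_0(7) = (2)·(1)/[(-5)·(-6)] = 1/15
L_1(7) = (7)·(1)/[(5)·(-1)] = -7/5
L_2(7) = (7)·(2)/[(6)·(1)] = 7/3
Sum: (-3)·(1/15) + (-98)·(-7/5) + (-141)·(7/3) = -192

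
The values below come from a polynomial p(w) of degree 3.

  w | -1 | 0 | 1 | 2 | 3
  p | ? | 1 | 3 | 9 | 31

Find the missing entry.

The 4 known values determine p uniquely (degree ≤ 3).
L_0(-1) = (-2)·(-3)·(-4)/[(-1)·(-2)·(-3)] = 4
L_1(-1) = (-1)·(-3)·(-4)/[(1)·(-1)·(-2)] = -6
L_2(-1) = (-1)·(-2)·(-4)/[(2)·(1)·(-1)] = 4
L_3(-1) = (-1)·(-2)·(-3)/[(3)·(2)·(1)] = -1
Sum: 1·(4) + 3·(-6) + 9·(4) + 31·(-1) = -9

-9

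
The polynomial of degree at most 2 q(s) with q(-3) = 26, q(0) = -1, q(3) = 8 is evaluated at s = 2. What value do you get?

1

Evaluate each Lagrange basis at s = 2:
L_0(2) = (2)·(-1)/[(-3)·(-6)] = -1/9
L_1(2) = (5)·(-1)/[(3)·(-3)] = 5/9
L_2(2) = (5)·(2)/[(6)·(3)] = 5/9
Sum: 26·(-1/9) + (-1)·(5/9) + 8·(5/9) = 1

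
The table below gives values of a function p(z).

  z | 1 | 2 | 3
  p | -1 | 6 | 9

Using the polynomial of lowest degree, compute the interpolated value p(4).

8

Evaluate each Lagrange basis at z = 4:
L_0(4) = (2)·(1)/[(-1)·(-2)] = 1
L_1(4) = (3)·(1)/[(1)·(-1)] = -3
L_2(4) = (3)·(2)/[(2)·(1)] = 3
Sum: (-1)·(1) + 6·(-3) + 9·(3) = 8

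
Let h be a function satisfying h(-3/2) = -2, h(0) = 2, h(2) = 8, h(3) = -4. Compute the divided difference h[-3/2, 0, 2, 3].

-214/189

h[-3/2,0] = (2 - (-2)) / (0 - (-3/2)) = 8/3
h[0,2] = (8 - 2) / (2 - 0) = 3
h[2,3] = (-4 - 8) / (3 - 2) = -12
h[-3/2,0,2] = (3 - 8/3) / (2 - (-3/2)) = 2/21
h[0,2,3] = (-12 - 3) / (3 - 0) = -5
h[-3/2,0,2,3] = (-5 - 2/21) / (3 - (-3/2)) = -214/189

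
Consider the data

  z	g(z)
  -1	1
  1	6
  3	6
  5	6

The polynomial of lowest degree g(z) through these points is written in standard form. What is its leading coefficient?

The leading coefficient equals the top divided difference g[-1,1,3,5].
g[-1,1] = (6 - 1) / (1 - (-1)) = 5/2
g[1,3] = (6 - 6) / (3 - 1) = 0
g[3,5] = (6 - 6) / (5 - 3) = 0
g[-1,1,3] = (0 - 5/2) / (3 - (-1)) = -5/8
g[1,3,5] = (0 - 0) / (5 - 1) = 0
g[-1,1,3,5] = (0 - (-5/8)) / (5 - (-1)) = 5/48

5/48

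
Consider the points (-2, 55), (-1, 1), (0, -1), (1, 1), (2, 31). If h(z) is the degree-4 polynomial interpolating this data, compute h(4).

631

Using Newton's divided-difference form:
h[-2,-1] = (1 - 55) / (-1 - (-2)) = -54
h[-1,0] = (-1 - 1) / (0 - (-1)) = -2
h[0,1] = (1 - (-1)) / (1 - 0) = 2
h[1,2] = (31 - 1) / (2 - 1) = 30
h[-2,-1,0] = (-2 - (-54)) / (0 - (-2)) = 26
h[-1,0,1] = (2 - (-2)) / (1 - (-1)) = 2
h[0,1,2] = (30 - 2) / (2 - 0) = 14
h[-2,-1,0,1] = (2 - 26) / (1 - (-2)) = -8
h[-1,0,1,2] = (14 - 2) / (2 - (-1)) = 4
h[-2,-1,0,1,2] = (4 - (-8)) / (2 - (-2)) = 3
h(4) = 55 + (-54)·(6) + 26·(6)·(5) + (-8)·(6)·(5)·(4) + 3·(6)·(5)·(4)·(3) = 631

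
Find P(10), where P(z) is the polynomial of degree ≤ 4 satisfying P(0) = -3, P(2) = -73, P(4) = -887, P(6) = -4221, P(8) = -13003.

L_0(10) = (8)·(6)·(4)·(2)/[(-2)·(-4)·(-6)·(-8)] = 1
L_1(10) = (10)·(6)·(4)·(2)/[(2)·(-2)·(-4)·(-6)] = -5
L_2(10) = (10)·(8)·(4)·(2)/[(4)·(2)·(-2)·(-4)] = 10
L_3(10) = (10)·(8)·(6)·(2)/[(6)·(4)·(2)·(-2)] = -10
L_4(10) = (10)·(8)·(6)·(4)/[(8)·(6)·(4)·(2)] = 5
Sum: (-3)·(1) + (-73)·(-5) + (-887)·(10) + (-4221)·(-10) + (-13003)·(5) = -31313

-31313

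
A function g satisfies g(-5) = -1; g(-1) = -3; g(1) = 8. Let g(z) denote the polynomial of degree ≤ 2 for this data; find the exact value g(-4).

-9/2

Using Newton's divided-difference form:
g[-5,-1] = (-3 - (-1)) / (-1 - (-5)) = -1/2
g[-1,1] = (8 - (-3)) / (1 - (-1)) = 11/2
g[-5,-1,1] = (11/2 - (-1/2)) / (1 - (-5)) = 1
g(-4) = -1 + (-1/2)·(1) + 1·(1)·(-3) = -9/2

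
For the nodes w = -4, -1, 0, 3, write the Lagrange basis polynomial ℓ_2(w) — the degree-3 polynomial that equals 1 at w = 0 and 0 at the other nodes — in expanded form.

ℓ_2(w) = -(1/12)w^3 - (1/6)w^2 + (11/12)w + 1

ℓ_2(w) = (w + 4)(w + 1)(w - 3) / [(4)·(1)·(-3)]
       = (w^3 + 2w^2 - 11w - 12) / (-12)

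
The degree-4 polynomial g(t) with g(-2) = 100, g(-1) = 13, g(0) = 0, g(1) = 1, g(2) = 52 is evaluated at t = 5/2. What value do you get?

535/4

Evaluate each Lagrange basis at t = 5/2:
L_0(5/2) = (7/2)·(5/2)·(3/2)·(1/2)/[(-1)·(-2)·(-3)·(-4)] = 35/128
L_1(5/2) = (9/2)·(5/2)·(3/2)·(1/2)/[(1)·(-1)·(-2)·(-3)] = -45/32
L_2(5/2) = (9/2)·(7/2)·(3/2)·(1/2)/[(2)·(1)·(-1)·(-2)] = 189/64
L_3(5/2) = (9/2)·(7/2)·(5/2)·(1/2)/[(3)·(2)·(1)·(-1)] = -105/32
L_4(5/2) = (9/2)·(7/2)·(5/2)·(3/2)/[(4)·(3)·(2)·(1)] = 315/128
Sum: 100·(35/128) + 13·(-45/32) + 0 + 1·(-105/32) + 52·(315/128) = 535/4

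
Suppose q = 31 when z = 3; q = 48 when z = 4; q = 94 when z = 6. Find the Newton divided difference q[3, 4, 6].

2

q[3,4] = (48 - 31) / (4 - 3) = 17
q[4,6] = (94 - 48) / (6 - 4) = 23
q[3,4,6] = (23 - 17) / (6 - 3) = 2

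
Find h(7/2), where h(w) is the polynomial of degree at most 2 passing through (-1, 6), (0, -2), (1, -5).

L_0(7/2) = (7/2)·(5/2)/[(-1)·(-2)] = 35/8
L_1(7/2) = (9/2)·(5/2)/[(1)·(-1)] = -45/4
L_2(7/2) = (9/2)·(7/2)/[(2)·(1)] = 63/8
Sum: 6·(35/8) + (-2)·(-45/4) + (-5)·(63/8) = 75/8

75/8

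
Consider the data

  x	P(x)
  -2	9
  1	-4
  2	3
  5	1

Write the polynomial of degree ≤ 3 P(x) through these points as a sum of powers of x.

Build the Lagrange basis polynomials:
L_0(x) = (x - 1)(x - 2)(x - 5) / [-84] = -(1/84)x^3 + (2/21)x^2 - (17/84)x + 5/42
L_1(x) = (x + 2)(x - 2)(x - 5) / [12] = (1/12)x^3 - (5/12)x^2 - (1/3)x + 5/3
L_2(x) = (x + 2)(x - 1)(x - 5) / [-12] = -(1/12)x^3 + (1/3)x^2 + (7/12)x - 5/6
L_3(x) = (x + 2)(x - 1)(x - 2) / [84] = (1/84)x^3 - (1/84)x^2 - (1/21)x + 1/21
P(x) = 9·L_0 + (-4)·L_1 + 3·L_2 + 1·L_3
  9·L_0(x) = -(3/28)x^3 + (6/7)x^2 - (51/28)x + 15/14
  (-4)·L_1(x) = -(1/3)x^3 + (5/3)x^2 + (4/3)x - 20/3
  3·L_2(x) = -(1/4)x^3 + x^2 + (7/4)x - 5/2
  1·L_3(x) = (1/84)x^3 - (1/84)x^2 - (1/21)x + 1/21
Adding term by term: -(19/28)x^3 + (295/84)x^2 + (17/14)x - 169/21

P(x) = -(19/28)x^3 + (295/84)x^2 + (17/14)x - 169/21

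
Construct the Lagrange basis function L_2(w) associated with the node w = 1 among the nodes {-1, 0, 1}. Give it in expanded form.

L_2(w) = (w + 1)w / [(2)·(1)]
       = (w^2 + w) / (2)

L_2(w) = (1/2)w^2 + (1/2)w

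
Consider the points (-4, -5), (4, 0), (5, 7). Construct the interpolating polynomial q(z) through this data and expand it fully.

Build the Lagrange basis polynomials:
L_0(z) = (z - 4)(z - 5) / [72] = (1/72)z^2 - (1/8)z + 5/18
L_1(z) = (z + 4)(z - 5) / [-8] = -(1/8)z^2 + (1/8)z + 5/2
L_2(z) = (z + 4)(z - 4) / [9] = (1/9)z^2 - 16/9
q(z) = (-5)·L_0 + 0·L_1 + 7·L_2
  (-5)·L_0(z) = -(5/72)z^2 + (5/8)z - 25/18
  0·L_1(z) = 0
  7·L_2(z) = (7/9)z^2 - 112/9
Adding term by term: (17/24)z^2 + (5/8)z - 83/6

q(z) = (17/24)z^2 + (5/8)z - 83/6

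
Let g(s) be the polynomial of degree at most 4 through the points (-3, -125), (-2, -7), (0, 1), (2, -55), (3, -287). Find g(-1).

Evaluate each Lagrange basis at s = -1:
L_0(-1) = (1)·(-1)·(-3)·(-4)/[(-1)·(-3)·(-5)·(-6)] = -2/15
L_1(-1) = (2)·(-1)·(-3)·(-4)/[(1)·(-2)·(-4)·(-5)] = 3/5
L_2(-1) = (2)·(1)·(-3)·(-4)/[(3)·(2)·(-2)·(-3)] = 2/3
L_3(-1) = (2)·(1)·(-1)·(-4)/[(5)·(4)·(2)·(-1)] = -1/5
L_4(-1) = (2)·(1)·(-1)·(-3)/[(6)·(5)·(3)·(1)] = 1/15
Sum: (-125)·(-2/15) + (-7)·(3/5) + 1·(2/3) + (-55)·(-1/5) + (-287)·(1/15) = 5

5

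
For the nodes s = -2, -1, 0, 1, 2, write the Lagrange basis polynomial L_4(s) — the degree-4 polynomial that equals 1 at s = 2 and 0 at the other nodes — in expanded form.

L_4(s) = (1/24)s^4 + (1/12)s^3 - (1/24)s^2 - (1/12)s

L_4(s) = (s + 2)(s + 1)s(s - 1) / [(4)·(3)·(2)·(1)]
       = (s^4 + 2s^3 - s^2 - 2s) / (24)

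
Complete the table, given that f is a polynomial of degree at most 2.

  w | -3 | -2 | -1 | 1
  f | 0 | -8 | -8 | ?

16

The 3 known values determine f uniquely (degree ≤ 2).
Evaluate each Lagrange basis at w = 1:
L_0(1) = (3)·(2)/[(-1)·(-2)] = 3
L_1(1) = (4)·(2)/[(1)·(-1)] = -8
L_2(1) = (4)·(3)/[(2)·(1)] = 6
Sum: 0 + (-8)·(-8) + (-8)·(6) = 16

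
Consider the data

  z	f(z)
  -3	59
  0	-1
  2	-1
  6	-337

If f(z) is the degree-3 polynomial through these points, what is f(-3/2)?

Evaluate each Lagrange basis at z = -3/2:
L_0(-3/2) = (-3/2)·(-7/2)·(-15/2)/[(-3)·(-5)·(-9)] = 7/24
L_1(-3/2) = (3/2)·(-7/2)·(-15/2)/[(3)·(-2)·(-6)] = 35/32
L_2(-3/2) = (3/2)·(-3/2)·(-15/2)/[(5)·(2)·(-4)] = -27/64
L_3(-3/2) = (3/2)·(-3/2)·(-7/2)/[(9)·(6)·(4)] = 7/192
Sum: 59·(7/24) + (-1)·(35/32) + (-1)·(-27/64) + (-337)·(7/192) = 17/4

17/4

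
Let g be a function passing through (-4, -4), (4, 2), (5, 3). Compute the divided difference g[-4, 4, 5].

g[-4,4] = (2 - (-4)) / (4 - (-4)) = 3/4
g[4,5] = (3 - 2) / (5 - 4) = 1
g[-4,4,5] = (1 - 3/4) / (5 - (-4)) = 1/36

1/36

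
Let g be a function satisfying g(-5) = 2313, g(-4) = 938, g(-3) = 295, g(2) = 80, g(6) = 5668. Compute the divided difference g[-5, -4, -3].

g[-5,-4] = (938 - 2313) / (-4 - (-5)) = -1375
g[-4,-3] = (295 - 938) / (-3 - (-4)) = -643
g[-5,-4,-3] = (-643 - (-1375)) / (-3 - (-5)) = 366

366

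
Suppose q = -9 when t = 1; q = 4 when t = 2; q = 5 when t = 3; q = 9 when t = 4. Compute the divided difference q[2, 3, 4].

3/2

q[2,3] = (5 - 4) / (3 - 2) = 1
q[3,4] = (9 - 5) / (4 - 3) = 4
q[2,3,4] = (4 - 1) / (4 - 2) = 3/2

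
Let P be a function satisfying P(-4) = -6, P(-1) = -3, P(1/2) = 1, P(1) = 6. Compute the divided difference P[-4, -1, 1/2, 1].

P[-4,-1] = (-3 - (-6)) / (-1 - (-4)) = 1
P[-1,1/2] = (1 - (-3)) / (1/2 - (-1)) = 8/3
P[1/2,1] = (6 - 1) / (1 - 1/2) = 10
P[-4,-1,1/2] = (8/3 - 1) / (1/2 - (-4)) = 10/27
P[-1,1/2,1] = (10 - 8/3) / (1 - (-1)) = 11/3
P[-4,-1,1/2,1] = (11/3 - 10/27) / (1 - (-4)) = 89/135

89/135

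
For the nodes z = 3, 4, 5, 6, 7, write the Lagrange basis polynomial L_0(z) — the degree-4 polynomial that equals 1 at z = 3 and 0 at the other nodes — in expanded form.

L_0(z) = (1/24)z^4 - (11/12)z^3 + (179/24)z^2 - (319/12)z + 35

L_0(z) = (z - 4)(z - 5)(z - 6)(z - 7) / [(-1)·(-2)·(-3)·(-4)]
       = (z^4 - 22z^3 + 179z^2 - 638z + 840) / (24)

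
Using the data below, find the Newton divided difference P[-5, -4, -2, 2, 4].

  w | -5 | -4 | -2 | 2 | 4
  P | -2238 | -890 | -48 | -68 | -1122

P[-5,-4] = (-890 - (-2238)) / (-4 - (-5)) = 1348
P[-4,-2] = (-48 - (-890)) / (-2 - (-4)) = 421
P[-2,2] = (-68 - (-48)) / (2 - (-2)) = -5
P[2,4] = (-1122 - (-68)) / (4 - 2) = -527
P[-5,-4,-2] = (421 - 1348) / (-2 - (-5)) = -309
P[-4,-2,2] = (-5 - 421) / (2 - (-4)) = -71
P[-2,2,4] = (-527 - (-5)) / (4 - (-2)) = -87
P[-5,-4,-2,2] = (-71 - (-309)) / (2 - (-5)) = 34
P[-4,-2,2,4] = (-87 - (-71)) / (4 - (-4)) = -2
P[-5,-4,-2,2,4] = (-2 - 34) / (4 - (-5)) = -4

-4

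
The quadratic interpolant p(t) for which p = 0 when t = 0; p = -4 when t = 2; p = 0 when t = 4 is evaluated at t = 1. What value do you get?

Evaluate each Lagrange basis at t = 1:
L_0(1) = (-1)·(-3)/[(-2)·(-4)] = 3/8
L_1(1) = (1)·(-3)/[(2)·(-2)] = 3/4
L_2(1) = (1)·(-1)/[(4)·(2)] = -1/8
Sum: 0 + (-4)·(3/4) + 0 = -3

-3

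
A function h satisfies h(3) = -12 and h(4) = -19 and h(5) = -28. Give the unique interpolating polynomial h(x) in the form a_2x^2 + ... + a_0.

Newton's divided differences:
h[3,4] = (-19 - (-12)) / (4 - 3) = -7
h[4,5] = (-28 - (-19)) / (5 - 4) = -9
h[3,4,5] = (-9 - (-7)) / (5 - 3) = -1
h(x) = -12 + (-7)·(x - 3) + (-1)·(x - 3)(x - 4)
Expanding: h(x) = -x^2 - 3

h(x) = -x^2 - 3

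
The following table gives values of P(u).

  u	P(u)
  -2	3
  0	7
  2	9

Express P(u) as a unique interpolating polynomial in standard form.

P(u) = -(1/4)u^2 + (3/2)u + 7

Newton's divided differences:
P[-2,0] = (7 - 3) / (0 - (-2)) = 2
P[0,2] = (9 - 7) / (2 - 0) = 1
P[-2,0,2] = (1 - 2) / (2 - (-2)) = -1/4
P(u) = 3 + 2·(u + 2) + (-1/4)·(u + 2)u
Expanding: P(u) = -(1/4)u^2 + (3/2)u + 7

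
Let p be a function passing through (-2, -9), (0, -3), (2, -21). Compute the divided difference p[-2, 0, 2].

p[-2,0] = (-3 - (-9)) / (0 - (-2)) = 3
p[0,2] = (-21 - (-3)) / (2 - 0) = -9
p[-2,0,2] = (-9 - 3) / (2 - (-2)) = -3

-3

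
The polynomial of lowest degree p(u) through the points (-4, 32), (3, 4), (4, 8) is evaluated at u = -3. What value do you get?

Using Newton's divided-difference form:
p[-4,3] = (4 - 32) / (3 - (-4)) = -4
p[3,4] = (8 - 4) / (4 - 3) = 4
p[-4,3,4] = (4 - (-4)) / (4 - (-4)) = 1
p(-3) = 32 + (-4)·(1) + 1·(1)·(-6) = 22

22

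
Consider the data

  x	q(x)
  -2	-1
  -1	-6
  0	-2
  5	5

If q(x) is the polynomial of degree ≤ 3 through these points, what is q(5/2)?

L_0(5/2) = (7/2)·(5/2)·(-5/2)/[(-1)·(-2)·(-7)] = 25/16
L_1(5/2) = (9/2)·(5/2)·(-5/2)/[(1)·(-1)·(-6)] = -75/16
L_2(5/2) = (9/2)·(7/2)·(-5/2)/[(2)·(1)·(-5)] = 63/16
L_3(5/2) = (9/2)·(7/2)·(5/2)/[(7)·(6)·(5)] = 3/16
Sum: (-1)·(25/16) + (-6)·(-75/16) + (-2)·(63/16) + 5·(3/16) = 157/8

157/8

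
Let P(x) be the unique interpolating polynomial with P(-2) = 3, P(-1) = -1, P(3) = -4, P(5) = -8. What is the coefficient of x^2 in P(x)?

Build the Lagrange basis polynomials:
L_0(x) = (x + 1)(x - 3)(x - 5) / [-35] = -(1/35)x^3 + (1/5)x^2 - (1/5)x - 3/7
L_1(x) = (x + 2)(x - 3)(x - 5) / [24] = (1/24)x^3 - (1/4)x^2 - (1/24)x + 5/4
L_2(x) = (x + 2)(x + 1)(x - 5) / [-40] = -(1/40)x^3 + (1/20)x^2 + (13/40)x + 1/4
L_3(x) = (x + 2)(x + 1)(x - 3) / [84] = (1/84)x^3 - (1/12)x - 1/14
P(x) = 3·L_0 + (-1)·L_1 + (-4)·L_2 + (-8)·L_3
Only the coefficient of x^2 is needed; take it from each L_i and combine:
3·(1/5) + (-1)·(-1/4) + (-4)·(1/20) + (-8)·(0) = 13/20

13/20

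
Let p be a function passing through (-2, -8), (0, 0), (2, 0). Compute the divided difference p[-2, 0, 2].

p[-2,0] = (0 - (-8)) / (0 - (-2)) = 4
p[0,2] = (0 - 0) / (2 - 0) = 0
p[-2,0,2] = (0 - 4) / (2 - (-2)) = -1

-1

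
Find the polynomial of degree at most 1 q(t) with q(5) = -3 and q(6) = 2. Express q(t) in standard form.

Build the Lagrange basis polynomials:
L_0(t) = (t - 6) / [-1] = -t + 6
L_1(t) = (t - 5) / [1] = t - 5
q(t) = (-3)·L_0 + 2·L_1
  (-3)·L_0(t) = 3t - 18
  2·L_1(t) = 2t - 10
Adding term by term: 5t - 28

q(t) = 5t - 28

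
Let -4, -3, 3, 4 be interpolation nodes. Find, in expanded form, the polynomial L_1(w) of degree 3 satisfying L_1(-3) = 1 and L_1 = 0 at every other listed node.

L_1(w) = (1/42)w^3 - (1/14)w^2 - (8/21)w + 8/7

L_1(w) = (w + 4)(w - 3)(w - 4) / [(1)·(-6)·(-7)]
       = (w^3 - 3w^2 - 16w + 48) / (42)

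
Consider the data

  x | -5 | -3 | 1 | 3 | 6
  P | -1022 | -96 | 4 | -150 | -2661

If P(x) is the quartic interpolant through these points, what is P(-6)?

-2229

L_0(-6) = (-3)·(-7)·(-9)·(-12)/[(-2)·(-6)·(-8)·(-11)] = 189/88
L_1(-6) = (-1)·(-7)·(-9)·(-12)/[(2)·(-4)·(-6)·(-9)] = -7/4
L_2(-6) = (-1)·(-3)·(-9)·(-12)/[(6)·(4)·(-2)·(-5)] = 27/20
L_3(-6) = (-1)·(-3)·(-7)·(-12)/[(8)·(6)·(2)·(-3)] = -7/8
L_4(-6) = (-1)·(-3)·(-7)·(-9)/[(11)·(9)·(5)·(3)] = 7/55
Sum: (-1022)·(189/88) + (-96)·(-7/4) + 4·(27/20) + (-150)·(-7/8) + (-2661)·(7/55) = -2229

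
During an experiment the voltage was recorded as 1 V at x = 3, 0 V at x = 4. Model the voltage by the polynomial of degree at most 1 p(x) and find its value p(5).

-1

Evaluate each Lagrange basis at x = 5:
L_0(5) = (1)/[(-1)] = -1
L_1(5) = (2)/[(1)] = 2
Sum: 1·(-1) + 0 = -1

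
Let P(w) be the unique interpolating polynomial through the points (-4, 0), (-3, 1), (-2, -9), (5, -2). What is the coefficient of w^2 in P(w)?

11/8

L_0(w) = (w + 3)(w + 2)(w - 5) / [-18] = -(1/18)w^3 + (19/18)w + 5/3
L_1(w) = (w + 4)(w + 2)(w - 5) / [8] = (1/8)w^3 + (1/8)w^2 - (11/4)w - 5
L_2(w) = (w + 4)(w + 3)(w - 5) / [-14] = -(1/14)w^3 - (1/7)w^2 + (23/14)w + 30/7
L_3(w) = (w + 4)(w + 3)(w + 2) / [504] = (1/504)w^3 + (1/56)w^2 + (13/252)w + 1/21
P(w) = 0·L_0 + 1·L_1 + (-9)·L_2 + (-2)·L_3
Only the coefficient of w^2 is needed; take it from each L_i and combine:
0·(0) + 1·(1/8) + (-9)·(-1/7) + (-2)·(1/56) = 11/8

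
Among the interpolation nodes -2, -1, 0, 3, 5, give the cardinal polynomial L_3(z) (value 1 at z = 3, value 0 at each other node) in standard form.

L_3(z) = -(1/120)z^4 + (1/60)z^3 + (13/120)z^2 + (1/12)z

L_3(z) = (z + 2)(z + 1)z(z - 5) / [(5)·(4)·(3)·(-2)]
       = (z^4 - 2z^3 - 13z^2 - 10z) / (-120)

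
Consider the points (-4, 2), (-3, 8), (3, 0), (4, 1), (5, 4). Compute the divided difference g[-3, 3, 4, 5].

1/12

g[-3,3] = (0 - 8) / (3 - (-3)) = -4/3
g[3,4] = (1 - 0) / (4 - 3) = 1
g[4,5] = (4 - 1) / (5 - 4) = 3
g[-3,3,4] = (1 - (-4/3)) / (4 - (-3)) = 1/3
g[3,4,5] = (3 - 1) / (5 - 3) = 1
g[-3,3,4,5] = (1 - 1/3) / (5 - (-3)) = 1/12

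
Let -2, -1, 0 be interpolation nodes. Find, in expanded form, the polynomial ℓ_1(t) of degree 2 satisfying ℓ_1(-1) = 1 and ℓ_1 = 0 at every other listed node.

ℓ_1(t) = (t + 2)t / [(1)·(-1)]
       = (t^2 + 2t) / (-1)

ℓ_1(t) = -t^2 - 2t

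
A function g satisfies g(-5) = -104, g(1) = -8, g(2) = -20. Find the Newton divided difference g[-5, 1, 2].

g[-5,1] = (-8 - (-104)) / (1 - (-5)) = 16
g[1,2] = (-20 - (-8)) / (2 - 1) = -12
g[-5,1,2] = (-12 - 16) / (2 - (-5)) = -4

-4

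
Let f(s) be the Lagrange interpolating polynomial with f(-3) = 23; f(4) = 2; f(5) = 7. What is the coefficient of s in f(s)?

-4

Build the Lagrange basis polynomials:
L_0(s) = (s - 4)(s - 5) / [56] = (1/56)s^2 - (9/56)s + 5/14
L_1(s) = (s + 3)(s - 5) / [-7] = -(1/7)s^2 + (2/7)s + 15/7
L_2(s) = (s + 3)(s - 4) / [8] = (1/8)s^2 - (1/8)s - 3/2
f(s) = 23·L_0 + 2·L_1 + 7·L_2
Only the coefficient of s is needed; take it from each L_i and combine:
23·(-9/56) + 2·(2/7) + 7·(-1/8) = -4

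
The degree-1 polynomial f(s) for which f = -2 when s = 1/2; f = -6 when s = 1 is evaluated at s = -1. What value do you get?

L_0(-1) = (-2)/[(-1/2)] = 4
L_1(-1) = (-3/2)/[(1/2)] = -3
Sum: (-2)·(4) + (-6)·(-3) = 10

10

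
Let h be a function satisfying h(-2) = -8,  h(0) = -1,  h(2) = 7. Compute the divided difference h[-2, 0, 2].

1/8

h[-2,0] = (-1 - (-8)) / (0 - (-2)) = 7/2
h[0,2] = (7 - (-1)) / (2 - 0) = 4
h[-2,0,2] = (4 - 7/2) / (2 - (-2)) = 1/8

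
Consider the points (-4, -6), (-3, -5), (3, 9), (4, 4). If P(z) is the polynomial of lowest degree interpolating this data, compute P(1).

9

L_0(1) = (4)·(-2)·(-3)/[(-1)·(-7)·(-8)] = -3/7
L_1(1) = (5)·(-2)·(-3)/[(1)·(-6)·(-7)] = 5/7
L_2(1) = (5)·(4)·(-3)/[(7)·(6)·(-1)] = 10/7
L_3(1) = (5)·(4)·(-2)/[(8)·(7)·(1)] = -5/7
Sum: (-6)·(-3/7) + (-5)·(5/7) + 9·(10/7) + 4·(-5/7) = 9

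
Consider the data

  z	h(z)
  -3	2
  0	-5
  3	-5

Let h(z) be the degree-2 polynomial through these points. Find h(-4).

53/9

Evaluate each Lagrange basis at z = -4:
L_0(-4) = (-4)·(-7)/[(-3)·(-6)] = 14/9
L_1(-4) = (-1)·(-7)/[(3)·(-3)] = -7/9
L_2(-4) = (-1)·(-4)/[(6)·(3)] = 2/9
Sum: 2·(14/9) + (-5)·(-7/9) + (-5)·(2/9) = 53/9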